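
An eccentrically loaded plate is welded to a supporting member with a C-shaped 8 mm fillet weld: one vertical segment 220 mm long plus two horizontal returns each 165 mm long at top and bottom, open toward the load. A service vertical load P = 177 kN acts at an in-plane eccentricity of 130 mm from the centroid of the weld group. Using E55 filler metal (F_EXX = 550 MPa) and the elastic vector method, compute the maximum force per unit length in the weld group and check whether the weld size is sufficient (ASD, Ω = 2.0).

Total weld length L_w = 550 mm. Treat welds as unit-width lines.
Centroid: x̄ = 2×165×82.5 / 550 = 49.5 mm from the vertical weld.
Polar moment about centroid: J = I_x + I_y = [220³/12 + 2×165×110²] + [220×49.5² + 2(165³/12 + 165×33²)] = 6527000 mm³.
Direct shear f_v = P/L_w = 177×10³ / 550 = 321.8 N/mm (vertical).
Torsion M = P·e = 177×10³ × 130 = 23010000 N·mm.
Critical point at (x, y) = (115.5, 110) from centroid. f_tx = M·y/J = 387.8 N/mm; f_ty = M·x/J = 407.2 N/mm.
Resultant f_max = √[f_tx² + (f_v + f_ty)²] = √[387.8² + (321.8 + 407.2)²] = 825.7 N/mm.
Capacity per unit length: r_n/Ω = (1/2.0) × 0.6 × 550 × (0.707 × 8) = 933.2 N/mm.
825.7 ≤ 933.2 → adequate.

f_max ≈ 826 N/mm; adequate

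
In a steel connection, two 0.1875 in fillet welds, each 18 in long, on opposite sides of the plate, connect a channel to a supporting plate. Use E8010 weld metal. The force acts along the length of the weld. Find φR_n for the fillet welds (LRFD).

φR_n ≈ 172 kip

E80XX → F_EXX = 80 ksi.
Effective throat t_e = 0.707 × 0.1875 = 0.1326 in.
Total length L = 36 in; A_we = 0.1326 × 36 = 4.772 in².
F_nw = 0.6 F_EXX = 0.6 × 80 = 48 ksi.
φR_n = 0.75 × 48 × 4.772 = 171.8 kip.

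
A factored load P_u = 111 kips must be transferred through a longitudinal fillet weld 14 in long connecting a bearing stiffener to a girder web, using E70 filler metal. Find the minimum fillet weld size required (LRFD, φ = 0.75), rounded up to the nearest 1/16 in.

w = 3/8 in

E70XX → F_EXX = 70 ksi.
Total weld length L = 14 in.
Required throat t_e = P_u / (φ × 0.6 F_EXX × L) = 111 / (0.75 × 0.6 × 70 × 14) = 0.2517 in.
Required leg w = t_e / 0.707 = 0.356 in → use 3/8 in.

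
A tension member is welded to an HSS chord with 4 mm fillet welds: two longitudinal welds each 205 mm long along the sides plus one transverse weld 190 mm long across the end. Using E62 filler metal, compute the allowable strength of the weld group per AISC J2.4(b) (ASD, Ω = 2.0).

R_n/Ω ≈ 333 kN

E62XX → F_EXX = 620 MPa.
t_e = 0.707 × 4 = 2.828 mm.
R_nwl = 0.6 × 620 × 2.828 × 410 × 10⁻³ = 431.3 kN (longitudinal, 2 welds).
R_nwt = 0.6 × 620 × 2.828 × 190 × 10⁻³ = 199.9 kN (transverse, base value).
(i) R_nwl + R_nwt = 631.2 kN; (ii) 0.85 R_nwl + 1.5 R_nwt = 666.5 kN.
R_n = max = 666.5 kN [governs: (ii)]; R_n/Ω = 333.2 kN.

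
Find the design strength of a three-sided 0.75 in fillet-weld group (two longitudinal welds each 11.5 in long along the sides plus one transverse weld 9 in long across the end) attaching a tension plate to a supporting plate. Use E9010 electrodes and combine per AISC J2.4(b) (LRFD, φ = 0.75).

E90XX → F_EXX = 90 ksi.
t_e = 0.707 × 0.75 = 0.5302 in.
R_nwl = 0.6 × 90 × 0.5302 × 23 = 658.6 kip (longitudinal, 2 welds).
R_nwt = 0.6 × 90 × 0.5302 × 9 = 257.7 kip (transverse, base value).
(i) R_nwl + R_nwt = 916.3 kip; (ii) 0.85 R_nwl + 1.5 R_nwt = 946.3 kip.
R_n = max = 946.3 kip [governs: (ii)]; φR_n = 709.8 kip.

φR_n ≈ 710 kip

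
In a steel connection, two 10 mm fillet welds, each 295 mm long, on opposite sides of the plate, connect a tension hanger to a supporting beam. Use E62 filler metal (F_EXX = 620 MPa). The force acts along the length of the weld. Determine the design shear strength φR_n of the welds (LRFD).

Effective throat t_e = 0.707 × 10 = 7.07 mm.
Total length L = 590 mm; A_we = 7.07 × 590 = 4171 mm².
F_nw = 0.6 F_EXX = 0.6 × 620 = 372 MPa.
φR_n = 0.75 × 372 × 4171 × 10⁻³ = 1164 kN.

φR_n ≈ 1160 kN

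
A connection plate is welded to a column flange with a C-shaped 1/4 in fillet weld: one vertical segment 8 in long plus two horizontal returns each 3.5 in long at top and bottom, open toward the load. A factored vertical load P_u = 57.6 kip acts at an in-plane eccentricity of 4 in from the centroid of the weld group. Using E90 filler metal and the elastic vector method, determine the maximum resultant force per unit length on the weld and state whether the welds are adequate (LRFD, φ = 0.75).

f_max ≈ 9.12 kip/in; NOT adequate

E90XX → F_EXX = 90 ksi.
Total weld length L_w = 15 in. Treat welds as unit-width lines.
Centroid: x̄ = 2×3.5×1.75 / 15 = 0.8167 in from the vertical weld.
Polar moment about centroid: J = I_x + I_y = [8³/12 + 2×3.5×4²] + [8×0.8167² + 2(3.5³/12 + 3.5×0.9333²)] = 173.2 in³.
Direct shear f_v = P/L_w = 57.6 / 15 = 3.84 kip/in (vertical).
Torsion M = P·e = 57.6 × 4 = 230.4 kip·in.
Critical point at (x, y) = (2.683, 4) from centroid. f_tx = M·y/J = 5.32 kip/in; f_ty = M·x/J = 3.569 kip/in.
Resultant f_max = √[f_tx² + (f_v + f_ty)²] = √[5.32² + (3.84 + 3.569)²] = 9.121 kip/in.
Capacity per unit length: φr_n = 0.75 × 0.6 × 90 × (0.707 × 0.25) = 7.158 kip/in.
9.121 > 7.158 → NOT adequate.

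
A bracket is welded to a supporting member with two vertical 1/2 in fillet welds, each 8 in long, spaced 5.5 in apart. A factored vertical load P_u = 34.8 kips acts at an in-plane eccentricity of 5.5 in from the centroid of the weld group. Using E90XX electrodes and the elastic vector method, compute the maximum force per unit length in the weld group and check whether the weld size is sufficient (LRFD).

E90XX → F_EXX = 90 ksi.
Total weld length L_w = 16 in. Treat welds as unit-width lines.
Polar moment about centroid: J = 2[d³/12 + d(b/2)²] = 2[8³/12 + 8×2.75²] = 206.3 in³.
Direct shear f_v = P/L_w = 34.8 / 16 = 2.175 kip/in (vertical).
Torsion M = P·e = 34.8 × 5.5 = 191.4 kip·in.
Critical point at (x, y) = (2.75, 4) from centroid. f_tx = M·y/J = 3.711 kip/in; f_ty = M·x/J = 2.551 kip/in.
Resultant f_max = √[f_tx² + (f_v + f_ty)²] = √[3.711² + (2.175 + 2.551)²] = 6.009 kip/in.
Capacity per unit length: φr_n = 0.75 × 0.6 × 90 × (0.707 × 0.5) = 14.32 kip/in.
6.009 ≤ 14.32 → adequate.

f_max ≈ 6.01 kip/in; adequate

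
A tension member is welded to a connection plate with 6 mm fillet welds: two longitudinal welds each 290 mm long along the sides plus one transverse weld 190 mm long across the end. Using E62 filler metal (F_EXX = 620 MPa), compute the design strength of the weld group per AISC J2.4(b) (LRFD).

t_e = 0.707 × 6 = 4.242 mm.
R_nwl = 0.6 × 620 × 4.242 × 580 × 10⁻³ = 915.3 kN (longitudinal, 2 welds).
R_nwt = 0.6 × 620 × 4.242 × 190 × 10⁻³ = 299.8 kN (transverse, base value).
(i) R_nwl + R_nwt = 1215 kN; (ii) 0.85 R_nwl + 1.5 R_nwt = 1228 kN.
R_n = max = 1228 kN [governs: (ii)]; φR_n = 920.8 kN.

φR_n ≈ 921 kN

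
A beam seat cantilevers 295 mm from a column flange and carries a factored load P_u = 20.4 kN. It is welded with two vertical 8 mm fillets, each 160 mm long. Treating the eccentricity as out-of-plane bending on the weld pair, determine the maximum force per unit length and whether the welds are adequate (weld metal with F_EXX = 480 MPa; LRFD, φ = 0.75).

L_w = 2 × 160 = 320 mm; section modulus (unit throat) S = 2 × L²/6 = 8533 mm².
Direct shear f_v = P/L_w = 20.4×10³/320 = 63.75 N/mm.
Moment M = P × e = 20.4×10³ × 295 = 6018000 N·mm; bending f_b = M/S = 705.2 N/mm.
f_max = √(f_v² + f_b²) = √(63.75² + 705.2²) = 708.1 N/mm.
φr_n = 0.75 × 0.6 × 480 × (0.707 × 8) = 1222 N/mm → adequate.

f_max ≈ 708 N/mm; adequate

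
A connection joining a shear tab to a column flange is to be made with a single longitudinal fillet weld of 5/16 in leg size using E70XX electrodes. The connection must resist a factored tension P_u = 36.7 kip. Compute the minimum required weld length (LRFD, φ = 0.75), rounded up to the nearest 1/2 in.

L = 5.5 in

E70XX → F_EXX = 70 ksi.
Throat t_e = 0.707 × 0.3125 = 0.2209 in.
φr_n = 0.75 × 0.6 × 70 × 0.2209 = 6.96 kip/in.
L_req = P_u / φr_n = 36.7 / 6.96 = 5.273 in total.
Round up → use L = 5.5 in.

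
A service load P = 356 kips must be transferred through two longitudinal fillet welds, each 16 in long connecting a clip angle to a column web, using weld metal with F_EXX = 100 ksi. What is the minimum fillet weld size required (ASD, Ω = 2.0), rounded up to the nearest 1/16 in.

w = 9/16 in

Total weld length L = 32 in.
Required throat t_e = P × Ω / (0.6 F_EXX × L) = 356 × 2.0 / (0.6 × 100 × 32) = 0.3708 in.
Required leg w = t_e / 0.707 = 0.5245 in → use 9/16 in.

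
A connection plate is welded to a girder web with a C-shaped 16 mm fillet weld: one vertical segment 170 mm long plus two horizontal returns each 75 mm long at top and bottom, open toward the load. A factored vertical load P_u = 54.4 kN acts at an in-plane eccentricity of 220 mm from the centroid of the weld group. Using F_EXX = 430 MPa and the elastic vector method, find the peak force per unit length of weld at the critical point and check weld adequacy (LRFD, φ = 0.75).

Total weld length L_w = 320 mm. Treat welds as unit-width lines.
Centroid: x̄ = 2×75×37.5 / 320 = 17.58 mm from the vertical weld.
Polar moment about centroid: J = I_x + I_y = [170³/12 + 2×75×85²] + [170×17.58² + 2(75³/12 + 75×19.92²)] = 1676000 mm³.
Direct shear f_v = P/L_w = 54.4×10³ / 320 = 170 N/mm (vertical).
Torsion M = P·e = 54.4×10³ × 220 = 11968000 N·mm.
Critical point at (x, y) = (57.42, 85) from centroid. f_tx = M·y/J = 607.1 N/mm; f_ty = M·x/J = 410.2 N/mm.
Resultant f_max = √[f_tx² + (f_v + f_ty)²] = √[607.1² + (170 + 410.2)²] = 839.8 N/mm.
Capacity per unit length: φr_n = 0.75 × 0.6 × 430 × (0.707 × 16) = 2189 N/mm.
839.8 ≤ 2189 → adequate.

f_max ≈ 840 N/mm; adequate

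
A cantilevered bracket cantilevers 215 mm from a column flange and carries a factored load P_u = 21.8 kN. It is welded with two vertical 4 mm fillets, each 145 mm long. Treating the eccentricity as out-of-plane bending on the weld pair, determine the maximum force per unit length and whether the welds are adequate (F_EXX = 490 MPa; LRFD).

f_max ≈ 673 N/mm; NOT adequate

L_w = 2 × 145 = 290 mm; section modulus (unit throat) S = 2 × L²/6 = 7008 mm².
Direct shear f_v = P/L_w = 21.8×10³/290 = 75.17 N/mm.
Moment M = P × e = 21.8×10³ × 215 = 4687000 N·mm; bending f_b = M/S = 668.8 N/mm.
f_max = √(f_v² + f_b²) = √(75.17² + 668.8²) = 673 N/mm.
φr_n = 0.75 × 0.6 × 490 × (0.707 × 4) = 623.6 N/mm → NOT adequate.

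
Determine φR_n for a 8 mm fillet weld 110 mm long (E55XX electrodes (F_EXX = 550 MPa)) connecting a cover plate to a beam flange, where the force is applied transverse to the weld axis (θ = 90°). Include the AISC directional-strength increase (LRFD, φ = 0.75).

φR_n ≈ 231 kN

t_e = 0.707 × 8 = 5.656 mm; A_we = 5.656 × 110 = 622.2 mm².
Directional factor: 1.0 + 0.5 sin^1.5(90°) = 1.5.
F_nw = 0.6 × 550 × 1.5 = 495 MPa.
φR_n = 0.75 × 495 × 622.2 × 10⁻³ = 231 kN.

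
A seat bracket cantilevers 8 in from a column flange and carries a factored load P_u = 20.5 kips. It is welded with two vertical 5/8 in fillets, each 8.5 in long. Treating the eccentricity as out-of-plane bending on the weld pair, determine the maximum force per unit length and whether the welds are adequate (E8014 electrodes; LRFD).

E80XX → F_EXX = 80 ksi.
L_w = 2 × 8.5 = 17 in; section modulus (unit throat) S = 2 × L²/6 = 24.08 in².
Direct shear f_v = P/L_w = 20.5/17 = 1.206 kip/in.
Moment M = P × e = 20.5 × 8 = 164 kip·in; bending f_b = M/S = 6.81 kip/in.
f_max = √(f_v² + f_b²) = √(1.206² + 6.81²) = 6.916 kip/in.
φr_n = 0.75 × 0.6 × 80 × (0.707 × 0.625) = 15.91 kip/in → adequate.

f_max ≈ 6.92 kip/in; adequate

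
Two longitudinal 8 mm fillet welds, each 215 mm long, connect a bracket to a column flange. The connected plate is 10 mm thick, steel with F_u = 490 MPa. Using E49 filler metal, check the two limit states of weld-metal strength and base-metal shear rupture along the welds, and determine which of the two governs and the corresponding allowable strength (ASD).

R_n/Ω ≈ 358 kN (weld metal governs)

E49XX → F_EXX = 490 MPa.
t_e = 0.707 × 8 = 5.656 mm; L = 430 mm.
Weld metal: R_n/Ω = (1/2.0) × 0.6 × 490 × 5.656 × 430 × 10⁻³ = 357.5 kN.
Base metal (shear rupture): R_n/Ω = (1/2.0) × 0.6 × 490 × 10 × 430 × 10⁻³ = 632.1 kN.
Governing: weld metal.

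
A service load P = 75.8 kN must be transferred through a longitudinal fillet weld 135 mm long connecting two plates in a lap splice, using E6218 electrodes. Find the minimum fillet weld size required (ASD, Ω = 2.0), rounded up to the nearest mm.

E62XX → F_EXX = 620 MPa.
Total weld length L = 135 mm.
Required throat t_e = P × Ω / (0.6 F_EXX × L) = 75.8 × 2.0 / (0.6 × 620 × 135 × 10⁻³) = 3.019 mm.
Required leg w = t_e / 0.707 = 4.27 mm → use 5 mm.

w = 5 mm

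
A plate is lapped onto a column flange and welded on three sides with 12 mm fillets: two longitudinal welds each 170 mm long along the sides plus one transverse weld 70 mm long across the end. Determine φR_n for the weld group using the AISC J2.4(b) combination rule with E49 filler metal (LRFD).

E49XX → F_EXX = 490 MPa.
t_e = 0.707 × 12 = 8.484 mm.
R_nwl = 0.6 × 490 × 8.484 × 340 × 10⁻³ = 848.1 kN (longitudinal, 2 welds).
R_nwt = 0.6 × 490 × 8.484 × 70 × 10⁻³ = 174.6 kN (transverse, base value).
(i) R_nwl + R_nwt = 1023 kN; (ii) 0.85 R_nwl + 1.5 R_nwt = 982.8 kN.
R_n = max = 1023 kN [governs: (i)]; φR_n = 767 kN.

φR_n ≈ 767 kN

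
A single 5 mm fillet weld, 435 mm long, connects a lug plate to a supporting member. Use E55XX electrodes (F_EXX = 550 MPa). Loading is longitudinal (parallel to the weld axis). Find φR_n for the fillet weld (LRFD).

Effective throat t_e = 0.707 × 5 = 3.535 mm.
Total length L = 435 mm; A_we = 3.535 × 435 = 1538 mm².
F_nw = 0.6 F_EXX = 0.6 × 550 = 330 MPa.
φR_n = 0.75 × 330 × 1538 × 10⁻³ = 380.6 kN.

φR_n ≈ 381 kN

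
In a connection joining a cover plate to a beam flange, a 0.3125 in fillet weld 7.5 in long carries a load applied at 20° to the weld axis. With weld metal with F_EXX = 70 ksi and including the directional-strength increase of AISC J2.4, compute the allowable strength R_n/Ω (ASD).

t_e = 0.707 × 0.3125 = 0.2209 in; A_we = 0.2209 × 7.5 = 1.657 in².
Directional factor: 1.0 + 0.5 sin^1.5(20°) = 1.1.
F_nw = 0.6 × 70 × 1.1 = 46.2 ksi.
R_n/Ω = (46.2 × 1.657) / 2.0 = 38.28 kip.

R_n/Ω ≈ 38.3 kip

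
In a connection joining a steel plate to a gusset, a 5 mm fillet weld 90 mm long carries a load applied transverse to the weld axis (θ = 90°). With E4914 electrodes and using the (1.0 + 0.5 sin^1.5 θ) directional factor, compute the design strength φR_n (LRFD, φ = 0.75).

φR_n ≈ 105 kN

E49XX → F_EXX = 490 MPa.
t_e = 0.707 × 5 = 3.535 mm; A_we = 3.535 × 90 = 318.1 mm².
Directional factor: 1.0 + 0.5 sin^1.5(90°) = 1.5.
F_nw = 0.6 × 490 × 1.5 = 441 MPa.
φR_n = 0.75 × 441 × 318.1 × 10⁻³ = 105.2 kN.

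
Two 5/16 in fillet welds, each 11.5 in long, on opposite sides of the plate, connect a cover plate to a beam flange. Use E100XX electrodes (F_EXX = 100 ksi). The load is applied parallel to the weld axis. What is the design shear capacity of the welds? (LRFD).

Effective throat t_e = 0.707 × 0.3125 = 0.2209 in.
Total length L = 23 in; A_we = 0.2209 × 23 = 5.082 in².
F_nw = 0.6 F_EXX = 0.6 × 100 = 60 ksi.
φR_n = 0.75 × 60 × 5.082 = 228.7 kip.

φR_n ≈ 229 kip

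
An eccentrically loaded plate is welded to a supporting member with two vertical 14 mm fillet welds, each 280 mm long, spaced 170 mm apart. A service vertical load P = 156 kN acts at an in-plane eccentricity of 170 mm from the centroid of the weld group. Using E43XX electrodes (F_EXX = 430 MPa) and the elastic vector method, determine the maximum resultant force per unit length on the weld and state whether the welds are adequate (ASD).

Total weld length L_w = 560 mm. Treat welds as unit-width lines.
Polar moment about centroid: J = 2[d³/12 + d(b/2)²] = 2[280³/12 + 280×85²] = 7705000 mm³.
Direct shear f_v = P/L_w = 156×10³ / 560 = 278.6 N/mm (vertical).
Torsion M = P·e = 156×10³ × 170 = 26520000 N·mm.
Critical point at (x, y) = (85, 140) from centroid. f_tx = M·y/J = 481.9 N/mm; f_ty = M·x/J = 292.6 N/mm.
Resultant f_max = √[f_tx² + (f_v + f_ty)²] = √[481.9² + (278.6 + 292.6)²] = 747.3 N/mm.
Capacity per unit length: r_n/Ω = (1/2.0) × 0.6 × 430 × (0.707 × 14) = 1277 N/mm.
747.3 ≤ 1277 → adequate.

f_max ≈ 747 N/mm; adequate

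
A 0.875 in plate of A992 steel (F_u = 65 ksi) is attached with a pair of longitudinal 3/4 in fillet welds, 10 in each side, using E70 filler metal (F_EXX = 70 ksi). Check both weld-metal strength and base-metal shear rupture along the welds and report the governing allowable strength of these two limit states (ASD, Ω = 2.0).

R_n/Ω ≈ 223 kips (weld metal governs)

t_e = 0.707 × 0.75 = 0.5302 in; L = 20 in.
Weld metal: R_n/Ω = (1/2.0) × 0.6 × 70 × 0.5302 × 20 = 222.7 kips.
Base metal (shear rupture): R_n/Ω = (1/2.0) × 0.6 × 65 × 0.875 × 20 = 341.2 kips.
Governing: weld metal.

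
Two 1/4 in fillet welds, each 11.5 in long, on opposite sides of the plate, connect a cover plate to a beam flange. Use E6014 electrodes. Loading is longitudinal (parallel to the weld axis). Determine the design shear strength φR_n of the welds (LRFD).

φR_n ≈ 110 kip

E60XX → F_EXX = 60 ksi.
Effective throat t_e = 0.707 × 0.25 = 0.1767 in.
Total length L = 23 in; A_we = 0.1767 × 23 = 4.065 in².
F_nw = 0.6 F_EXX = 0.6 × 60 = 36 ksi.
φR_n = 0.75 × 36 × 4.065 = 109.8 kip.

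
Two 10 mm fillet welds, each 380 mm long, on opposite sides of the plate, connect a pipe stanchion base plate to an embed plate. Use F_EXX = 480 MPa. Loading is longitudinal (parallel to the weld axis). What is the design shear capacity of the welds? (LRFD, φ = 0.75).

φR_n ≈ 1160 kN

Effective throat t_e = 0.707 × 10 = 7.07 mm.
Total length L = 760 mm; A_we = 7.07 × 760 = 5373 mm².
F_nw = 0.6 F_EXX = 0.6 × 480 = 288 MPa.
φR_n = 0.75 × 288 × 5373 × 10⁻³ = 1161 kN.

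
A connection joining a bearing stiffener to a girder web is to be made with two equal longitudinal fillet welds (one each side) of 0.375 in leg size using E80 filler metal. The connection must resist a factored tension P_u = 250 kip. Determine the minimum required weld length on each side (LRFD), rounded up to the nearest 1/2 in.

E80XX → F_EXX = 80 ksi.
Throat t_e = 0.707 × 0.375 = 0.2651 in.
φr_n = 0.75 × 0.6 × 80 × 0.2651 = 9.544 kip/in.
L_req = P_u / φr_n = 250 / 9.544 = 26.19 in total.
Per side: 26.19 / 2 = 13.1 in.
Round up → use L = 13.5 in on each side.

L = 13.5 in on each side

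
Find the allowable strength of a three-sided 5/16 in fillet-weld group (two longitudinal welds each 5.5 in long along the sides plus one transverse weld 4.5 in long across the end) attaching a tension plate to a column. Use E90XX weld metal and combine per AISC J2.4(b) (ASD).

R_n/Ω ≈ 96 kip

E90XX → F_EXX = 90 ksi.
t_e = 0.707 × 0.3125 = 0.2209 in.
R_nwl = 0.6 × 90 × 0.2209 × 11 = 131.2 kip (longitudinal, 2 welds).
R_nwt = 0.6 × 90 × 0.2209 × 4.5 = 53.69 kip (transverse, base value).
(i) R_nwl + R_nwt = 184.9 kip; (ii) 0.85 R_nwl + 1.5 R_nwt = 192.1 kip.
R_n = max = 192.1 kip [governs: (ii)]; R_n/Ω = 96.04 kip.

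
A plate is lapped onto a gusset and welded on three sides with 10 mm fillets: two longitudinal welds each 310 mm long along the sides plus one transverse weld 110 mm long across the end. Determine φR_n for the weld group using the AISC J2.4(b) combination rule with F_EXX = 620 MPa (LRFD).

t_e = 0.707 × 10 = 7.07 mm.
R_nwl = 0.6 × 620 × 7.07 × 620 × 10⁻³ = 1631 kN (longitudinal, 2 welds).
R_nwt = 0.6 × 620 × 7.07 × 110 × 10⁻³ = 289.3 kN (transverse, base value).
(i) R_nwl + R_nwt = 1920 kN; (ii) 0.85 R_nwl + 1.5 R_nwt = 1820 kN.
R_n = max = 1920 kN [governs: (i)]; φR_n = 1440 kN.

φR_n ≈ 1440 kN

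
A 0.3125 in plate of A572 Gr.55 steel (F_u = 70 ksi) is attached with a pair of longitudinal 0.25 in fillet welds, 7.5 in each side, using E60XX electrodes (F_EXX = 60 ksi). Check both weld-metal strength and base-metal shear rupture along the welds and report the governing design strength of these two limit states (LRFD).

t_e = 0.707 × 0.25 = 0.1767 in; L = 15 in.
Weld metal: φR_n = 0.75 × 0.6 × 60 × 0.1767 × 15 = 71.58 kips.
Base metal (shear rupture): φR_n = 0.75 × 0.6 × 70 × 0.3125 × 15 = 147.7 kips.
Governing: weld metal.

φR_n ≈ 71.6 kips (weld metal governs)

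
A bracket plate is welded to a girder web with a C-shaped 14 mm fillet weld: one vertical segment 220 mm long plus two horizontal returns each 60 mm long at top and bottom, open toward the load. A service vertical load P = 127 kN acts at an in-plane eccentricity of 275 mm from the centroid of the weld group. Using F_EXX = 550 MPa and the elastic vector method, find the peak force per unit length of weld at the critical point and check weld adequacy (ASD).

f_max ≈ 1910 N/mm; NOT adequate

Total weld length L_w = 340 mm. Treat welds as unit-width lines.
Centroid: x̄ = 2×60×30 / 340 = 10.59 mm from the vertical weld.
Polar moment about centroid: J = I_x + I_y = [220³/12 + 2×60×110²] + [220×10.59² + 2(60³/12 + 60×19.41²)] = 2445000 mm³.
Direct shear f_v = P/L_w = 127×10³ / 340 = 373.5 N/mm (vertical).
Torsion M = P·e = 127×10³ × 275 = 34925000 N·mm.
Critical point at (x, y) = (49.41, 110) from centroid. f_tx = M·y/J = 1571 N/mm; f_ty = M·x/J = 705.7 N/mm.
Resultant f_max = √[f_tx² + (f_v + f_ty)²] = √[1571² + (373.5 + 705.7)²] = 1906 N/mm.
Capacity per unit length: r_n/Ω = (1/2.0) × 0.6 × 550 × (0.707 × 14) = 1633 N/mm.
1906 > 1633 → NOT adequate.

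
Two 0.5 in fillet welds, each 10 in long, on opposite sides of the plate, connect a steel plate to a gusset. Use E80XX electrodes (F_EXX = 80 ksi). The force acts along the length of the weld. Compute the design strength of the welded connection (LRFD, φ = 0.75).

φR_n ≈ 255 kip

Effective throat t_e = 0.707 × 0.5 = 0.3535 in.
Total length L = 20 in; A_we = 0.3535 × 20 = 7.07 in².
F_nw = 0.6 F_EXX = 0.6 × 80 = 48 ksi.
φR_n = 0.75 × 48 × 7.07 = 254.5 kip.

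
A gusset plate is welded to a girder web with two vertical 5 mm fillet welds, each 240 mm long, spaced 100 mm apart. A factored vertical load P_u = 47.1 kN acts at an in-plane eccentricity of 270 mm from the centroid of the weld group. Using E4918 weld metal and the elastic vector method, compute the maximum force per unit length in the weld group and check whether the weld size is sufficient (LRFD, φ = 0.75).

E49XX → F_EXX = 490 MPa.
Total weld length L_w = 480 mm. Treat welds as unit-width lines.
Polar moment about centroid: J = 2[d³/12 + d(b/2)²] = 2[240³/12 + 240×50²] = 3504000 mm³.
Direct shear f_v = P/L_w = 47.1×10³ / 480 = 98.12 N/mm (vertical).
Torsion M = P·e = 47.1×10³ × 270 = 12717000 N·mm.
Critical point at (x, y) = (50, 120) from centroid. f_tx = M·y/J = 435.5 N/mm; f_ty = M·x/J = 181.5 N/mm.
Resultant f_max = √[f_tx² + (f_v + f_ty)²] = √[435.5² + (98.12 + 181.5)²] = 517.5 N/mm.
Capacity per unit length: φr_n = 0.75 × 0.6 × 490 × (0.707 × 5) = 779.5 N/mm.
517.5 ≤ 779.5 → adequate.

f_max ≈ 518 N/mm; adequate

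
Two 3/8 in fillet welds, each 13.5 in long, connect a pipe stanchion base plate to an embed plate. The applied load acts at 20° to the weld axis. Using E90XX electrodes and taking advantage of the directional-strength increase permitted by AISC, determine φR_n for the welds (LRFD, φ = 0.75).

E90XX → F_EXX = 90 ksi.
t_e = 0.707 × 0.375 = 0.2651 in; A_we = 0.2651 × 27 = 7.158 in².
Directional factor: 1.0 + 0.5 sin^1.5(20°) = 1.1.
F_nw = 0.6 × 90 × 1.1 = 59.4 ksi.
φR_n = 0.75 × 59.4 × 7.158 = 318.9 kip.

φR_n ≈ 319 kip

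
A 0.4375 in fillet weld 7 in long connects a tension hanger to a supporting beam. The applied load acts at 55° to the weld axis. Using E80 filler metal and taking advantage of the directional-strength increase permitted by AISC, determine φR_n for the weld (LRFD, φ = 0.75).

φR_n ≈ 107 kip

E80XX → F_EXX = 80 ksi.
t_e = 0.707 × 0.4375 = 0.3093 in; A_we = 0.3093 × 7 = 2.165 in².
Directional factor: 1.0 + 0.5 sin^1.5(55°) = 1.371.
F_nw = 0.6 × 80 × 1.371 = 65.79 ksi.
φR_n = 0.75 × 65.79 × 2.165 = 106.8 kip.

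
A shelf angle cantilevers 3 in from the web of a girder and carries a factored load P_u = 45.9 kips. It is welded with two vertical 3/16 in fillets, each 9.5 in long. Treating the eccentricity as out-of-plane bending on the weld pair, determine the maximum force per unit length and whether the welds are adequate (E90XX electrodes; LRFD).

E90XX → F_EXX = 90 ksi.
L_w = 2 × 9.5 = 19 in; section modulus (unit throat) S = 2 × L²/6 = 30.08 in².
Direct shear f_v = P/L_w = 45.9/19 = 2.416 kip/in.
Moment M = P × e = 45.9 × 3 = 137.7 kip·in; bending f_b = M/S = 4.577 kip/in.
f_max = √(f_v² + f_b²) = √(2.416² + 4.577²) = 5.176 kip/in.
φr_n = 0.75 × 0.6 × 90 × (0.707 × 0.1875) = 5.369 kip/in → adequate.

f_max ≈ 5.18 kip/in; adequate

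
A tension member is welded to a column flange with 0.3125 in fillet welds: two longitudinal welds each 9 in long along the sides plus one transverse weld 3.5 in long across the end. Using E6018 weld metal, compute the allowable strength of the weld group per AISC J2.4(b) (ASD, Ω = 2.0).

R_n/Ω ≈ 85.5 kips

E60XX → F_EXX = 60 ksi.
t_e = 0.707 × 0.3125 = 0.2209 in.
R_nwl = 0.6 × 60 × 0.2209 × 18 = 143.2 kips (longitudinal, 2 welds).
R_nwt = 0.6 × 60 × 0.2209 × 3.5 = 27.84 kips (transverse, base value).
(i) R_nwl + R_nwt = 171 kips; (ii) 0.85 R_nwl + 1.5 R_nwt = 163.4 kips.
R_n = max = 171 kips [governs: (i)]; R_n/Ω = 85.5 kips.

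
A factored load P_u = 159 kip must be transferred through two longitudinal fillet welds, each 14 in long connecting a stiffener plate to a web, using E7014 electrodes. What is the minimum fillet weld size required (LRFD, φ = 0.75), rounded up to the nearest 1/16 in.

E70XX → F_EXX = 70 ksi.
Total weld length L = 28 in.
Required throat t_e = P_u / (φ × 0.6 F_EXX × L) = 159 / (0.75 × 0.6 × 70 × 28) = 0.1803 in.
Required leg w = t_e / 0.707 = 0.255 in → use 5/16 in.

w = 5/16 in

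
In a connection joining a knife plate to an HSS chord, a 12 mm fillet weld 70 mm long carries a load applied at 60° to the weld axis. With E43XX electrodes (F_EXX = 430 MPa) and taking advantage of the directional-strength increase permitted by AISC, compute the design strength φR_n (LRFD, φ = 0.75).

φR_n ≈ 161 kN

t_e = 0.707 × 12 = 8.484 mm; A_we = 8.484 × 70 = 593.9 mm².
Directional factor: 1.0 + 0.5 sin^1.5(60°) = 1.403.
F_nw = 0.6 × 430 × 1.403 = 362 MPa.
φR_n = 0.75 × 362 × 593.9 × 10⁻³ = 161.2 kN.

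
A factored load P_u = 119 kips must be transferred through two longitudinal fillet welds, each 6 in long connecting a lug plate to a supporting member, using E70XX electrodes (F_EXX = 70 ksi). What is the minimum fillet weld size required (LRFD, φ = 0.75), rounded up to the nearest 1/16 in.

w = 1/2 in

Total weld length L = 12 in.
Required throat t_e = P_u / (φ × 0.6 F_EXX × L) = 119 / (0.75 × 0.6 × 70 × 12) = 0.3148 in.
Required leg w = t_e / 0.707 = 0.4453 in → use 1/2 in.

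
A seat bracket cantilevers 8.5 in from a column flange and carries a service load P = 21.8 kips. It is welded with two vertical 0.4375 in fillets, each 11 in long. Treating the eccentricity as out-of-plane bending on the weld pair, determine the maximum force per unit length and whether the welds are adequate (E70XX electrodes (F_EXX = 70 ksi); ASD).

f_max ≈ 4.7 kip/in; adequate

L_w = 2 × 11 = 22 in; section modulus (unit throat) S = 2 × L²/6 = 40.33 in².
Direct shear f_v = P/L_w = 21.8/22 = 0.9909 kip/in.
Moment M = P × e = 21.8 × 8.5 = 185.3 kip·in; bending f_b = M/S = 4.594 kip/in.
f_max = √(f_v² + f_b²) = √(0.9909² + 4.594²) = 4.7 kip/in.
r_n/Ω = (1/2.0) × 0.6 × 70 × (0.707 × 0.4375) = 6.496 kip/in → adequate.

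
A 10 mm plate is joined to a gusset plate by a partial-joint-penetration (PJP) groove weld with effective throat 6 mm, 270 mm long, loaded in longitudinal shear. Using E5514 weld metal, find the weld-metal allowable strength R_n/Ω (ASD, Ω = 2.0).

R_n/Ω ≈ 267 kN

E55XX → F_EXX = 550 MPa.
Effective throat (given) t_e = 6 mm.
A_we = 6 × 270 = 1620 mm².
F_nw = 0.6 F_EXX = 330 MPa.
R_n/Ω = (330 × 1620) / 2.0 × 10⁻³ = 267.3 kN.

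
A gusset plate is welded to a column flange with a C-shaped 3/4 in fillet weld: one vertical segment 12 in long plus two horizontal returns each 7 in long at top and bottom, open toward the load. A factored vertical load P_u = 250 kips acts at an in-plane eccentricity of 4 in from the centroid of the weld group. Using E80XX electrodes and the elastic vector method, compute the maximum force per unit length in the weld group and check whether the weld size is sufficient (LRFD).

E80XX → F_EXX = 80 ksi.
Total weld length L_w = 26 in. Treat welds as unit-width lines.
Centroid: x̄ = 2×7×3.5 / 26 = 1.885 in from the vertical weld.
Polar moment about centroid: J = I_x + I_y = [12³/12 + 2×7×6²] + [12×1.885² + 2(7³/12 + 7×1.615²)] = 784.3 in³.
Direct shear f_v = P/L_w = 250 / 26 = 9.615 kip/in (vertical).
Torsion M = P·e = 250 × 4 = 1000 kip·in.
Critical point at (x, y) = (5.115, 6) from centroid. f_tx = M·y/J = 7.65 kip/in; f_ty = M·x/J = 6.522 kip/in.
Resultant f_max = √[f_tx² + (f_v + f_ty)²] = √[7.65² + (9.615 + 6.522)²] = 17.86 kip/in.
Capacity per unit length: φr_n = 0.75 × 0.6 × 80 × (0.707 × 0.75) = 19.09 kip/in.
17.86 ≤ 19.09 → adequate.

f_max ≈ 17.9 kip/in; adequate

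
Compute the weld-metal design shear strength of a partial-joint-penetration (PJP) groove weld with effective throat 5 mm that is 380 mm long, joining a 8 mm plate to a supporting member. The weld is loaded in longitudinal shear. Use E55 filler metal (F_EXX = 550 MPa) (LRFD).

Effective throat (given) t_e = 5 mm.
A_we = 5 × 380 = 1900 mm².
F_nw = 0.6 F_EXX = 330 MPa.
φR_n = 0.75 × 330 × 1900 × 10⁻³ = 470.2 kN.

φR_n ≈ 470 kN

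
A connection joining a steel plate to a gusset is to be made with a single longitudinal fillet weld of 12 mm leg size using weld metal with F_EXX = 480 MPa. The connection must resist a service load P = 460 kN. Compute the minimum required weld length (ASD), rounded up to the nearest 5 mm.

L = 380 mm

Throat t_e = 0.707 × 12 = 8.484 mm.
r_n/Ω = (0.6 × 480 × 8.484) / 2.0 = 1222 N/mm = 1.222 kN/mm.
L_req = P / (r_n/Ω) = 460 / 1.222 = 376.5 mm total.
Round up → use L = 380 mm.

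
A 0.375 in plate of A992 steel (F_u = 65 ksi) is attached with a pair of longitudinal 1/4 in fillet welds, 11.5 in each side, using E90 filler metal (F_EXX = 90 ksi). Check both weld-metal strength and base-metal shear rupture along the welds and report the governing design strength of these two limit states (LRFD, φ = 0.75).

t_e = 0.707 × 0.25 = 0.1767 in; L = 23 in.
Weld metal: φR_n = 0.75 × 0.6 × 90 × 0.1767 × 23 = 164.6 kip.
Base metal (shear rupture): φR_n = 0.75 × 0.6 × 65 × 0.375 × 23 = 252.3 kip.
Governing: weld metal.

φR_n ≈ 165 kip (weld metal governs)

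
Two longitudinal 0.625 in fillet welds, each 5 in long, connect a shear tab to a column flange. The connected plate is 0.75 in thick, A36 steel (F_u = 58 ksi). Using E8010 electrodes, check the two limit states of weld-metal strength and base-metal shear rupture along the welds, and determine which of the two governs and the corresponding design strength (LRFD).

E80XX → F_EXX = 80 ksi.
t_e = 0.707 × 0.625 = 0.4419 in; L = 10 in.
Weld metal: φR_n = 0.75 × 0.6 × 80 × 0.4419 × 10 = 159.1 kips.
Base metal (shear rupture): φR_n = 0.75 × 0.6 × 58 × 0.75 × 10 = 195.8 kips.
Governing: weld metal.

φR_n ≈ 159 kips (weld metal governs)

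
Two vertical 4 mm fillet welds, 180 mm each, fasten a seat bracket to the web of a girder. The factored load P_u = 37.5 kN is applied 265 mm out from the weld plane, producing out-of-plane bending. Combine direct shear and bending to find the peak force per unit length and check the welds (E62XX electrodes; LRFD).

E62XX → F_EXX = 620 MPa.
L_w = 2 × 180 = 360 mm; section modulus (unit throat) S = 2 × L²/6 = 10800 mm².
Direct shear f_v = P/L_w = 37.5×10³/360 = 104.2 N/mm.
Moment M = P × e = 37.5×10³ × 265 = 9937500 N·mm; bending f_b = M/S = 920.1 N/mm.
f_max = √(f_v² + f_b²) = √(104.2² + 920.1²) = 926 N/mm.
φr_n = 0.75 × 0.6 × 620 × (0.707 × 4) = 789 N/mm → NOT adequate.

f_max ≈ 926 N/mm; NOT adequate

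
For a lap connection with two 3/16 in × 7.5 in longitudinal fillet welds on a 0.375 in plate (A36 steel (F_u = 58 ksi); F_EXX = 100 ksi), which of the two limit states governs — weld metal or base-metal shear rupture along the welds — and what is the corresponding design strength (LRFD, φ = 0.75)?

t_e = 0.707 × 0.1875 = 0.1326 in; L = 15 in.
Weld metal: φR_n = 0.75 × 0.6 × 100 × 0.1326 × 15 = 89.48 kip.
Base metal (shear rupture): φR_n = 0.75 × 0.6 × 58 × 0.375 × 15 = 146.8 kip.
Governing: weld metal.

φR_n ≈ 89.5 kip (weld metal governs)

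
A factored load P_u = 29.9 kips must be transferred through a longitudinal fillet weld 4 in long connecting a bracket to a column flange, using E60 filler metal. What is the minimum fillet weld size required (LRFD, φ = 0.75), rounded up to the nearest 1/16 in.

w = 7/16 in

E60XX → F_EXX = 60 ksi.
Total weld length L = 4 in.
Required throat t_e = P_u / (φ × 0.6 F_EXX × L) = 29.9 / (0.75 × 0.6 × 60 × 4) = 0.2769 in.
Required leg w = t_e / 0.707 = 0.3916 in → use 7/16 in.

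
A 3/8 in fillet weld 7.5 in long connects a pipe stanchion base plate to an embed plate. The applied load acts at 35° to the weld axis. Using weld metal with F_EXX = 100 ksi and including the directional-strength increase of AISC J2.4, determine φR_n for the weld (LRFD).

φR_n ≈ 109 kip

t_e = 0.707 × 0.375 = 0.2651 in; A_we = 0.2651 × 7.5 = 1.988 in².
Directional factor: 1.0 + 0.5 sin^1.5(35°) = 1.217.
F_nw = 0.6 × 100 × 1.217 = 73.03 ksi.
φR_n = 0.75 × 73.03 × 1.988 = 108.9 kip.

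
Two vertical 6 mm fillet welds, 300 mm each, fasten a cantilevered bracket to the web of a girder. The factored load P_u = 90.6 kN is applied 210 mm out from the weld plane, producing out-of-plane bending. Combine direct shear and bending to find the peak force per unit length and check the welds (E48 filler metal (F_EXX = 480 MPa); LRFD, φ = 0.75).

f_max ≈ 652 N/mm; adequate

L_w = 2 × 300 = 600 mm; section modulus (unit throat) S = 2 × L²/6 = 30000 mm².
Direct shear f_v = P/L_w = 90.6×10³/600 = 151 N/mm.
Moment M = P × e = 90.6×10³ × 210 = 19026000 N·mm; bending f_b = M/S = 634.2 N/mm.
f_max = √(f_v² + f_b²) = √(151² + 634.2²) = 651.9 N/mm.
φr_n = 0.75 × 0.6 × 480 × (0.707 × 6) = 916.3 N/mm → adequate.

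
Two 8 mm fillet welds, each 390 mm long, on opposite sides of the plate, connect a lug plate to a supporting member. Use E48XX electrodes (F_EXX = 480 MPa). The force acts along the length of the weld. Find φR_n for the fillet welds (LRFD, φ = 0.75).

Effective throat t_e = 0.707 × 8 = 5.656 mm.
Total length L = 780 mm; A_we = 5.656 × 780 = 4412 mm².
F_nw = 0.6 F_EXX = 0.6 × 480 = 288 MPa.
φR_n = 0.75 × 288 × 4412 × 10⁻³ = 952.9 kN.

φR_n ≈ 953 kN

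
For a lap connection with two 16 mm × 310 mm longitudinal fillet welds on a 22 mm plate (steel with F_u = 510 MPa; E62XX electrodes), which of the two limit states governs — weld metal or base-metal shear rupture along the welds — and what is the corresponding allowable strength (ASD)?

R_n/Ω ≈ 1300 kN (weld metal governs)

E62XX → F_EXX = 620 MPa.
t_e = 0.707 × 16 = 11.31 mm; L = 620 mm.
Weld metal: R_n/Ω = (1/2.0) × 0.6 × 620 × 11.31 × 620 × 10⁻³ = 1304 kN.
Base metal (shear rupture): R_n/Ω = (1/2.0) × 0.6 × 510 × 22 × 620 × 10⁻³ = 2087 kN.
Governing: weld metal.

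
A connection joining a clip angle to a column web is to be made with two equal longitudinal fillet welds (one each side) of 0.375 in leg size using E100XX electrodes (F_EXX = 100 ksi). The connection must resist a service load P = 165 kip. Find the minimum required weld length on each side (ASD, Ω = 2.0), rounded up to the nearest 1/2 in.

Throat t_e = 0.707 × 0.375 = 0.2651 in.
r_n/Ω = (0.6 × 100 × 0.2651) / 2.0 = 7.954 kip/in.
L_req = P / (r_n/Ω) = 165 / 7.954 = 20.74 in total.
Per side: 20.74 / 2 = 10.37 in.
Round up → use L = 10.5 in on each side.

L = 10.5 in on each side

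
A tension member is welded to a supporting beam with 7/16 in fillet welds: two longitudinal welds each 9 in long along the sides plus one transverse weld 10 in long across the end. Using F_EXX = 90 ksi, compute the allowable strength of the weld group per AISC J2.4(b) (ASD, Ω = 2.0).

R_n/Ω ≈ 253 kip

t_e = 0.707 × 0.4375 = 0.3093 in.
R_nwl = 0.6 × 90 × 0.3093 × 18 = 300.7 kip (longitudinal, 2 welds).
R_nwt = 0.6 × 90 × 0.3093 × 10 = 167 kip (transverse, base value).
(i) R_nwl + R_nwt = 467.7 kip; (ii) 0.85 R_nwl + 1.5 R_nwt = 506.1 kip.
R_n = max = 506.1 kip [governs: (ii)]; R_n/Ω = 253 kip.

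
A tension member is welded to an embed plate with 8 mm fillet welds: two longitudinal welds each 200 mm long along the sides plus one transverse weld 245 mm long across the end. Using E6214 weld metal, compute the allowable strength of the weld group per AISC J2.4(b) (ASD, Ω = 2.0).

E62XX → F_EXX = 620 MPa.
t_e = 0.707 × 8 = 5.656 mm.
R_nwl = 0.6 × 620 × 5.656 × 400 × 10⁻³ = 841.6 kN (longitudinal, 2 welds).
R_nwt = 0.6 × 620 × 5.656 × 245 × 10⁻³ = 515.5 kN (transverse, base value).
(i) R_nwl + R_nwt = 1357 kN; (ii) 0.85 R_nwl + 1.5 R_nwt = 1489 kN.
R_n = max = 1489 kN [governs: (ii)]; R_n/Ω = 744.3 kN.

R_n/Ω ≈ 744 kN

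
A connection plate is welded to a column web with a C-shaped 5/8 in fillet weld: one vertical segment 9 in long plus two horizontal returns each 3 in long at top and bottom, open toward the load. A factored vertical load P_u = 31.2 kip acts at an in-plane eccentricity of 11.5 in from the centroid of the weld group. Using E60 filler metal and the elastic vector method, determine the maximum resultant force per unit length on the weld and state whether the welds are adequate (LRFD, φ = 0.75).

E60XX → F_EXX = 60 ksi.
Total weld length L_w = 15 in. Treat welds as unit-width lines.
Centroid: x̄ = 2×3×1.5 / 15 = 0.6 in from the vertical weld.
Polar moment about centroid: J = I_x + I_y = [9³/12 + 2×3×4.5²] + [9×0.6² + 2(3³/12 + 3×0.9²)] = 194.8 in³.
Direct shear f_v = P/L_w = 31.2 / 15 = 2.08 kip/in (vertical).
Torsion M = P·e = 31.2 × 11.5 = 358.8 kip·in.
Critical point at (x, y) = (2.4, 4.5) from centroid. f_tx = M·y/J = 8.286 kip/in; f_ty = M·x/J = 4.419 kip/in.
Resultant f_max = √[f_tx² + (f_v + f_ty)²] = √[8.286² + (2.08 + 4.419)²] = 10.53 kip/in.
Capacity per unit length: φr_n = 0.75 × 0.6 × 60 × (0.707 × 0.625) = 11.93 kip/in.
10.53 ≤ 11.93 → adequate.

f_max ≈ 10.5 kip/in; adequate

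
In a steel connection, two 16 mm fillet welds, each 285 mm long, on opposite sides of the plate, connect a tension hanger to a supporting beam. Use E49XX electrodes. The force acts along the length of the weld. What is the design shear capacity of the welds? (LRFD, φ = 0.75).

φR_n ≈ 1420 kN

E49XX → F_EXX = 490 MPa.
Effective throat t_e = 0.707 × 16 = 11.31 mm.
Total length L = 570 mm; A_we = 11.31 × 570 = 6448 mm².
F_nw = 0.6 F_EXX = 0.6 × 490 = 294 MPa.
φR_n = 0.75 × 294 × 6448 × 10⁻³ = 1422 kN.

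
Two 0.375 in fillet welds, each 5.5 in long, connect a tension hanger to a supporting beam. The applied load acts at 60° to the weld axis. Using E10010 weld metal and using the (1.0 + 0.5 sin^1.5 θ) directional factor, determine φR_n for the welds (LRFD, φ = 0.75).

E100XX → F_EXX = 100 ksi.
t_e = 0.707 × 0.375 = 0.2651 in; A_we = 0.2651 × 11 = 2.916 in².
Directional factor: 1.0 + 0.5 sin^1.5(60°) = 1.403.
F_nw = 0.6 × 100 × 1.403 = 84.18 ksi.
φR_n = 0.75 × 84.18 × 2.916 = 184.1 kip.

φR_n ≈ 184 kip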